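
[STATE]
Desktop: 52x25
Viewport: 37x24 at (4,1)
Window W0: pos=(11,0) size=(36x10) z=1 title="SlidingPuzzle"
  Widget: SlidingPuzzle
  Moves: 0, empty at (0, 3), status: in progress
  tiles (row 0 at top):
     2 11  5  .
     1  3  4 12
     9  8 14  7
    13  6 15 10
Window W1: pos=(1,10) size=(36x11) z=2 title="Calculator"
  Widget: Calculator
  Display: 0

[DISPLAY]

       ┃ SlidingPuzzle               
       ┠─────────────────────────────
       ┃┌────┬────┬────┬────┐        
       ┃│  2 │ 11 │  5 │    │        
       ┃├────┼────┼────┼────┤        
       ┃│  1 │  3 │  4 │ 12 │        
       ┃├────┼────┼────┼────┤        
       ┃│  9 │  8 │ 14 │  7 │        
       ┗━━━━━━━━━━━━━━━━━━━━━━━━━━━━━
━━━━━━━━━━━━━━━━━━━━━━━━━━━━━━━━┓    
alculator                       ┃    
────────────────────────────────┨    
                               0┃    
──┬───┬───┬───┐                 ┃    
7 │ 8 │ 9 │ ÷ │                 ┃    
──┼───┼───┼───┤                 ┃    
4 │ 5 │ 6 │ × │                 ┃    
──┼───┼───┼───┤                 ┃    
1 │ 2 │ 3 │ - │                 ┃    
━━━━━━━━━━━━━━━━━━━━━━━━━━━━━━━━┛    
                                     
                                     
                                     
                                     


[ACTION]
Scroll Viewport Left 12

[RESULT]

           ┃ SlidingPuzzle           
           ┠─────────────────────────
           ┃┌────┬────┬────┬────┐    
           ┃│  2 │ 11 │  5 │    │    
           ┃├────┼────┼────┼────┤    
           ┃│  1 │  3 │  4 │ 12 │    
           ┃├────┼────┼────┼────┤    
           ┃│  9 │  8 │ 14 │  7 │    
           ┗━━━━━━━━━━━━━━━━━━━━━━━━━
 ┏━━━━━━━━━━━━━━━━━━━━━━━━━━━━━━━━━━┓
 ┃ Calculator                       ┃
 ┠──────────────────────────────────┨
 ┃                                 0┃
 ┃┌───┬───┬───┬───┐                 ┃
 ┃│ 7 │ 8 │ 9 │ ÷ │                 ┃
 ┃├───┼───┼───┼───┤                 ┃
 ┃│ 4 │ 5 │ 6 │ × │                 ┃
 ┃├───┼───┼───┼───┤                 ┃
 ┃│ 1 │ 2 │ 3 │ - │                 ┃
 ┗━━━━━━━━━━━━━━━━━━━━━━━━━━━━━━━━━━┛
                                     
                                     
                                     
                                     


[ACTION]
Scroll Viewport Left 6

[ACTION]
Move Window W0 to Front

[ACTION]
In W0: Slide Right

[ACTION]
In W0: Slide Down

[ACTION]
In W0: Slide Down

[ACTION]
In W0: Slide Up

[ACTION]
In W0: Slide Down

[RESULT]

           ┃ SlidingPuzzle           
           ┠─────────────────────────
           ┃┌────┬────┬────┬────┐    
           ┃│  2 │ 11 │    │  5 │    
           ┃├────┼────┼────┼────┤    
           ┃│  1 │  3 │  4 │ 12 │    
           ┃├────┼────┼────┼────┤    
           ┃│  9 │  8 │ 14 │  7 │    
           ┗━━━━━━━━━━━━━━━━━━━━━━━━━
 ┏━━━━━━━━━━━━━━━━━━━━━━━━━━━━━━━━━━┓
 ┃ Calculator                       ┃
 ┠──────────────────────────────────┨
 ┃                                 0┃
 ┃┌───┬───┬───┬───┐                 ┃
 ┃│ 7 │ 8 │ 9 │ ÷ │                 ┃
 ┃├───┼───┼───┼───┤                 ┃
 ┃│ 4 │ 5 │ 6 │ × │                 ┃
 ┃├───┼───┼───┼───┤                 ┃
 ┃│ 1 │ 2 │ 3 │ - │                 ┃
 ┗━━━━━━━━━━━━━━━━━━━━━━━━━━━━━━━━━━┛
                                     
                                     
                                     
                                     


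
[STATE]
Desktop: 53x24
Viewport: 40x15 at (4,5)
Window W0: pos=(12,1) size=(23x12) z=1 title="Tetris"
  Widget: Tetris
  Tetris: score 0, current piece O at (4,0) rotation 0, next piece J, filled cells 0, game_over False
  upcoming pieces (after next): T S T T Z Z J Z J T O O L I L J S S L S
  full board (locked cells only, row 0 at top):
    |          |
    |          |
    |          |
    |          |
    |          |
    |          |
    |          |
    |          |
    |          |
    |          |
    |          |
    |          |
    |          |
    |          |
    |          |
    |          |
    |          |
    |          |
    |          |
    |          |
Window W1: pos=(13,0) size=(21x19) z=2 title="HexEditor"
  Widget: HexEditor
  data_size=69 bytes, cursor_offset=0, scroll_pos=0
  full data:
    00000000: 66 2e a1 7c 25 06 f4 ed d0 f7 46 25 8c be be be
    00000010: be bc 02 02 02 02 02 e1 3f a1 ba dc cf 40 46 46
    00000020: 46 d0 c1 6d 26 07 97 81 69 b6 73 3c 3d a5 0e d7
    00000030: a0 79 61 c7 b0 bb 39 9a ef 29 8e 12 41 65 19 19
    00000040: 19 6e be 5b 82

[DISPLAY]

        ┃┃00000020  46 d0 c1 ┃┃         
        ┃┃00000030  a0 79 61 ┃┃         
        ┃┃00000040  19 6e be ┃┃         
        ┃┃                   ┃┃         
        ┃┃                   ┃┃         
        ┃┃                   ┃┃         
        ┃┃                   ┃┃         
        ┗┃                   ┃┛         
         ┃                   ┃          
         ┃                   ┃          
         ┃                   ┃          
         ┃                   ┃          
         ┃                   ┃          
         ┗━━━━━━━━━━━━━━━━━━━┛          
                                        


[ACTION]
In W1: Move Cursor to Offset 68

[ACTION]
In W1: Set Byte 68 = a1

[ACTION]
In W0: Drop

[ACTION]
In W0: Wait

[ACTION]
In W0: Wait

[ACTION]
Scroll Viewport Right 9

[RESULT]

┃00000020  46 d0 c1 ┃┃                  
┃00000030  a0 79 61 ┃┃                  
┃00000040  19 6e be ┃┃                  
┃                   ┃┃                  
┃                   ┃┃                  
┃                   ┃┃                  
┃                   ┃┃                  
┃                   ┃┛                  
┃                   ┃                   
┃                   ┃                   
┃                   ┃                   
┃                   ┃                   
┃                   ┃                   
┗━━━━━━━━━━━━━━━━━━━┛                   
                                        


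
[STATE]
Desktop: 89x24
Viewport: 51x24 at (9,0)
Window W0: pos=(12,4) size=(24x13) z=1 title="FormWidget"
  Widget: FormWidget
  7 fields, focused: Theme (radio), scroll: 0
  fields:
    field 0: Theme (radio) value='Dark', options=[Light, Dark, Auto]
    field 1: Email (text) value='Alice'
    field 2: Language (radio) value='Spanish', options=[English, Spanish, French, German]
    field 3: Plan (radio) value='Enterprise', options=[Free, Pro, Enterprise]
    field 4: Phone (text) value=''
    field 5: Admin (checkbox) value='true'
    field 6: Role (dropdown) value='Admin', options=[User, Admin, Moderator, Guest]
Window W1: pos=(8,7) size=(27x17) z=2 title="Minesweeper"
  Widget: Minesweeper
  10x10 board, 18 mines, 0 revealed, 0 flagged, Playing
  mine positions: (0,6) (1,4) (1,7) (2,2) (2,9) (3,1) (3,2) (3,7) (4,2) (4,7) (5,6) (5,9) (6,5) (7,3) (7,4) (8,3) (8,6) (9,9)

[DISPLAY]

                                                   
                                                   
                                                   
                                                   
   ┏━━━━━━━━━━━━━━━━━━━━━━┓                        
   ┃ FormWidget           ┃                        
   ┠──────────────────────┨                        
━━━━━━━━━━━━━━━━━━━━━━━━━┓┃                        
 Minesweeper             ┃┃                        
─────────────────────────┨┃                        
■■■■■■■■■■               ┃┃                        
■■■■■■■■■■               ┃┃                        
■■■■■■■■■■               ┃┃                        
■■■■■■■■■■               ┃┃                        
■■■■■■■■■■               ┃┃                        
■■■■■■■■■■               ┃┃                        
■■■■■■■■■■               ┃┛                        
■■■■■■■■■■               ┃                         
■■■■■■■■■■               ┃                         
■■■■■■■■■■               ┃                         
                         ┃                         
                         ┃                         
                         ┃                         
━━━━━━━━━━━━━━━━━━━━━━━━━┛                         


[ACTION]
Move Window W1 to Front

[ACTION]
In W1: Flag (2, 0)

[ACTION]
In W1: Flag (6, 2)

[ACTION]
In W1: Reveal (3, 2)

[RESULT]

                                                   
                                                   
                                                   
                                                   
   ┏━━━━━━━━━━━━━━━━━━━━━━┓                        
   ┃ FormWidget           ┃                        
   ┠──────────────────────┨                        
━━━━━━━━━━━━━━━━━━━━━━━━━┓┃                        
 Minesweeper             ┃┃                        
─────────────────────────┨┃                        
■■■■■■✹■■■               ┃┃                        
■■■■✹■■✹■■               ┃┃                        
⚑■✹■■■■■■✹               ┃┃                        
■✹✹■■■■✹■■               ┃┃                        
■■✹■■■■✹■■               ┃┃                        
■■■■■■✹■■✹               ┃┃                        
■■⚑■■✹■■■■               ┃┛                        
■■■✹✹■■■■■               ┃                         
■■■✹■■✹■■■               ┃                         
■■■■■■■■■✹               ┃                         
                         ┃                         
                         ┃                         
                         ┃                         
━━━━━━━━━━━━━━━━━━━━━━━━━┛                         


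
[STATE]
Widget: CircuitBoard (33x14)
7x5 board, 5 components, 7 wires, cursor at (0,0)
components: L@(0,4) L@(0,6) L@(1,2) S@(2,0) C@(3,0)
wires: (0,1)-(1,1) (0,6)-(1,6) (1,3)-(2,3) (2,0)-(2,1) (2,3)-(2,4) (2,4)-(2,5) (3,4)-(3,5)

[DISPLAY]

   0 1 2 3 4 5 6                 
0  [.]  ·           L       L    
        │                   │    
1       ·   L   ·           ·    
                │                
2   S ─ ·       · ─ · ─ ·        
                                 
3   C               · ─ ·        
                                 
4                                
Cursor: (0,0)                    
                                 
                                 
                                 


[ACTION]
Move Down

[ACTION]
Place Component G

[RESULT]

   0 1 2 3 4 5 6                 
0       ·           L       L    
        │                   │    
1  [G]  ·   L   ·           ·    
                │                
2   S ─ ·       · ─ · ─ ·        
                                 
3   C               · ─ ·        
                                 
4                                
Cursor: (1,0)                    
                                 
                                 
                                 


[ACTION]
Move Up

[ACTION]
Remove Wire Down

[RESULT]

   0 1 2 3 4 5 6                 
0  [.]  ·           L       L    
        │                   │    
1   G   ·   L   ·           ·    
                │                
2   S ─ ·       · ─ · ─ ·        
                                 
3   C               · ─ ·        
                                 
4                                
Cursor: (0,0)                    
                                 
                                 
                                 


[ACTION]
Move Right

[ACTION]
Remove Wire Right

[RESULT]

   0 1 2 3 4 5 6                 
0      [.]          L       L    
        │                   │    
1   G   ·   L   ·           ·    
                │                
2   S ─ ·       · ─ · ─ ·        
                                 
3   C               · ─ ·        
                                 
4                                
Cursor: (0,1)                    
                                 
                                 
                                 


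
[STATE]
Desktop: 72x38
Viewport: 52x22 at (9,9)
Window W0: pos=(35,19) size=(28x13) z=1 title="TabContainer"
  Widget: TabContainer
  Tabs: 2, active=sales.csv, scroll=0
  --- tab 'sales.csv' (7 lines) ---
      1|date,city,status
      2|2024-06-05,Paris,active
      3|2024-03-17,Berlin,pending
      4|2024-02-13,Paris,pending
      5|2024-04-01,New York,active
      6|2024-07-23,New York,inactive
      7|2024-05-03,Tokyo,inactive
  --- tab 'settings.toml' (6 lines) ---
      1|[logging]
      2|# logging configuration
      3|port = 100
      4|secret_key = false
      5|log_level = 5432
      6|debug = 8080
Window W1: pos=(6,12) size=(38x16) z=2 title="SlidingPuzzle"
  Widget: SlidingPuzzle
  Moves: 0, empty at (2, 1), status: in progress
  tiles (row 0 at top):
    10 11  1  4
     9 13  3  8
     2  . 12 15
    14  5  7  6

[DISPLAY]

                                                    
                                                    
                                                    
━━━━━━━━━━━━━━━━━━━━━━━━━━━━━━━━━━┓                 
lidingPuzzle                      ┃                 
──────────────────────────────────┨                 
───┬────┬────┬────┐               ┃                 
10 │ 11 │  1 │  4 │               ┃                 
───┼────┼────┼────┤               ┃                 
 9 │ 13 │  3 │  8 │               ┃                 
───┼────┼────┼────┤               ┃━━━━━━━━━━━━━━━━━
 2 │    │ 12 │ 15 │               ┃ainer            
───┼────┼────┼────┤               ┃─────────────────
14 │  5 │  7 │  6 │               ┃sv]│ settings.tom
───┴────┴────┴────┘               ┃─────────────────
ves: 0                            ┃y,status         
                                  ┃05,Paris,active  
                                  ┃17,Berlin,pending
━━━━━━━━━━━━━━━━━━━━━━━━━━━━━━━━━━┛13,Paris,pending 
                          ┃2024-04-01,New York,activ
                          ┃2024-07-23,New York,inact
                          ┃2024-05-03,Tokyo,inactive


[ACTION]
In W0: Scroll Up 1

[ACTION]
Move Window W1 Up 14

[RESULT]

───┼────┼────┼────┤               ┃                 
14 │  5 │  7 │  6 │               ┃                 
───┴────┴────┴────┘               ┃                 
ves: 0                            ┃                 
                                  ┃                 
                                  ┃                 
━━━━━━━━━━━━━━━━━━━━━━━━━━━━━━━━━━┛                 
                                                    
                                                    
                                                    
                          ┏━━━━━━━━━━━━━━━━━━━━━━━━━
                          ┃ TabContainer            
                          ┠─────────────────────────
                          ┃[sales.csv]│ settings.tom
                          ┃─────────────────────────
                          ┃date,city,status         
                          ┃2024-06-05,Paris,active  
                          ┃2024-03-17,Berlin,pending
                          ┃2024-02-13,Paris,pending 
                          ┃2024-04-01,New York,activ
                          ┃2024-07-23,New York,inact
                          ┃2024-05-03,Tokyo,inactive


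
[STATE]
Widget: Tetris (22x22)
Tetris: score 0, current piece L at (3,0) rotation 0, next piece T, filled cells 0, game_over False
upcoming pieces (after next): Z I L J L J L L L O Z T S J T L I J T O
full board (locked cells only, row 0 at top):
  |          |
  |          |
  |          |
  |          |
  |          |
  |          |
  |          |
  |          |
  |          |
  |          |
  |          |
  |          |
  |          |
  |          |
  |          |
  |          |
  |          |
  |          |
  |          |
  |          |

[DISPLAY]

     ▒    │Next:      
   ▒▒▒    │ ▒         
          │▒▒▒        
          │           
          │           
          │           
          │Score:     
          │0          
          │           
          │           
          │           
          │           
          │           
          │           
          │           
          │           
          │           
          │           
          │           
          │           
          │           
          │           


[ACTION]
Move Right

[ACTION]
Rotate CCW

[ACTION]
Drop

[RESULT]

          │Next:      
    ▒▒    │ ▒         
     ▒    │▒▒▒        
     ▒    │           
          │           
          │           
          │Score:     
          │0          
          │           
          │           
          │           
          │           
          │           
          │           
          │           
          │           
          │           
          │           
          │           
          │           
          │           
          │           


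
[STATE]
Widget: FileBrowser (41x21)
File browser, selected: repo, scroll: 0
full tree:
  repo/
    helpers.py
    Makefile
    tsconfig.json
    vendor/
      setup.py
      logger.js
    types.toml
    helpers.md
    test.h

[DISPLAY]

> [-] repo/                              
    helpers.py                           
    Makefile                             
    tsconfig.json                        
    [+] vendor/                          
    types.toml                           
    helpers.md                           
    test.h                               
                                         
                                         
                                         
                                         
                                         
                                         
                                         
                                         
                                         
                                         
                                         
                                         
                                         


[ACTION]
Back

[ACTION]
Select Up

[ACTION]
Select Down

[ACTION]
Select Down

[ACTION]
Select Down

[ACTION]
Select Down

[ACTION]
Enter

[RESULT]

  [-] repo/                              
    helpers.py                           
    Makefile                             
    tsconfig.json                        
  > [-] vendor/                          
      setup.py                           
      logger.js                          
    types.toml                           
    helpers.md                           
    test.h                               
                                         
                                         
                                         
                                         
                                         
                                         
                                         
                                         
                                         
                                         
                                         


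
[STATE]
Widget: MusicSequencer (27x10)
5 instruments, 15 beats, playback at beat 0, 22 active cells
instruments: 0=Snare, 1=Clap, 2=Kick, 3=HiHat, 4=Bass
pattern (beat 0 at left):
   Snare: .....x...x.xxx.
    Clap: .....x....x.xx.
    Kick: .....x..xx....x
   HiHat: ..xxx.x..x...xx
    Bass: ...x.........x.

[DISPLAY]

      ▼12345678901234      
 Snare·····█···█·███·      
  Clap·····█····█·██·      
  Kick·····█··██····█      
 HiHat··███·█··█···██      
  Bass···█·········█·      
                           
                           
                           
                           


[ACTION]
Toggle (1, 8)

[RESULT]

      ▼12345678901234      
 Snare·····█···█·███·      
  Clap·····█··█·█·██·      
  Kick·····█··██····█      
 HiHat··███·█··█···██      
  Bass···█·········█·      
                           
                           
                           
                           


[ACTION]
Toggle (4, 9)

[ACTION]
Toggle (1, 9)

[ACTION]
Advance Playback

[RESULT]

      0▼2345678901234      
 Snare·····█···█·███·      
  Clap·····█··███·██·      
  Kick·····█··██····█      
 HiHat··███·█··█···██      
  Bass···█·····█···█·      
                           
                           
                           
                           


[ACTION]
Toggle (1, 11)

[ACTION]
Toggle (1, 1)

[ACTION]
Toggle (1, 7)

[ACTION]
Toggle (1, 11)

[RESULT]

      0▼2345678901234      
 Snare·····█···█·███·      
  Clap·█···█·████·██·      
  Kick·····█··██····█      
 HiHat··███·█··█···██      
  Bass···█·····█···█·      
                           
                           
                           
                           


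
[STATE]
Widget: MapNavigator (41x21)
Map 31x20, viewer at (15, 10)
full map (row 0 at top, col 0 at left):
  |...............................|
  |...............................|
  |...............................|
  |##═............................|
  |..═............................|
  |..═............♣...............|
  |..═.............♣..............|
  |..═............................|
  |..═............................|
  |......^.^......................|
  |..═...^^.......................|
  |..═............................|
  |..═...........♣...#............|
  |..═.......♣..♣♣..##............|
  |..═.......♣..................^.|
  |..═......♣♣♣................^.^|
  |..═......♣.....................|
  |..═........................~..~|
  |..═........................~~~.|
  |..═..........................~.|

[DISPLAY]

     ...............................     
     ...............................     
     ...............................     
     ##═............................     
     ..═............................     
     ..═............♣...............     
     ..═.............♣..............     
     ..═............................     
     ..═............................     
     ......^.^......................     
     ..═...^^.......@...............     
     ..═............................     
     ..═...........♣...#............     
     ..═.......♣..♣♣..##............     
     ..═.......♣..................^.     
     ..═......♣♣♣................^.^     
     ..═......♣.....................     
     ..═........................~..~     
     ..═........................~~~.     
     ..═..........................~.     
                                         


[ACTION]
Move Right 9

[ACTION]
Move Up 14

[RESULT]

                                         
                                         
                                         
                                         
                                         
                                         
                                         
                                         
                                         
                                         
....................@......              
...........................              
...........................              
...........................              
...........................              
...........♣...............              
............♣..............              
...........................              
...........................              
..^.^......................              
..^^.......................              


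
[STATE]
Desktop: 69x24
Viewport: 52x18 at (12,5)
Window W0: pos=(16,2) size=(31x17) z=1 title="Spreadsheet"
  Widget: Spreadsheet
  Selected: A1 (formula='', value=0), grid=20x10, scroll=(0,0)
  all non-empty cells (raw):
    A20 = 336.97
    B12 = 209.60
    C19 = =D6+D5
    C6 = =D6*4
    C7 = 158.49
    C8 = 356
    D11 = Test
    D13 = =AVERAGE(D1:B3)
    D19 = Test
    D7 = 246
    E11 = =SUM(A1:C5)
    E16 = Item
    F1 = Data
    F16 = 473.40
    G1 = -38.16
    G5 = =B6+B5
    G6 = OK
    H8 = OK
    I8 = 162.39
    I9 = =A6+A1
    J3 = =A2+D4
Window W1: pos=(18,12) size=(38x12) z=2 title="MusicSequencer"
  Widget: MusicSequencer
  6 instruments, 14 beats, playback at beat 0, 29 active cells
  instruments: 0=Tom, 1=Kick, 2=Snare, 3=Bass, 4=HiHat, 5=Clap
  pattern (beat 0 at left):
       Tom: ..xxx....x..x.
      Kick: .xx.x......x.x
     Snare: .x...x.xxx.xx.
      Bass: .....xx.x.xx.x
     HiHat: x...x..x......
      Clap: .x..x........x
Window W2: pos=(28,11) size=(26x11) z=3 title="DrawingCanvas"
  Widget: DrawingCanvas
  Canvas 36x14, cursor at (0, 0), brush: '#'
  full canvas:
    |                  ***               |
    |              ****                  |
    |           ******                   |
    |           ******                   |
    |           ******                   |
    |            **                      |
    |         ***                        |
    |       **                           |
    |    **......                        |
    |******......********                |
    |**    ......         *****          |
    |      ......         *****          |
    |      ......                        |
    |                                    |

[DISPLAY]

    ┃A1:                          ┃                 
    ┃       A       B       C     ┃                 
    ┃-----------------------------┃                 
    ┃  1      [0]       0       0 ┃                 
    ┃  2        0       0       0 ┃                 
    ┃  3        0       0       0 ┃                 
    ┃  4        ┏━━━━━━━━━━━━━━━━━━━━━━━━┓          
    ┃ ┏━━━━━━━━━┃ DrawingCanvas          ┃━┓        
    ┃ ┃ MusicSeq┠────────────────────────┨ ┃        
    ┃ ┠─────────┃+                 ***   ┃─┨        
    ┃ ┃      ▼12┃              ****      ┃ ┃        
    ┃ ┃   Tom··█┃           ******       ┃ ┃        
    ┃ ┃  Kick·██┃           ******       ┃ ┃        
    ┗━┃ Snare·█·┃           ******       ┃ ┃        
      ┃  Bass···┃            **          ┃ ┃        
      ┃ HiHat█··┃         ***            ┃ ┃        
      ┃  Clap·█·┗━━━━━━━━━━━━━━━━━━━━━━━━┛ ┃        
      ┃                                    ┃        


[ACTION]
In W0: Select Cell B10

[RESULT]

    ┃B10:                         ┃                 
    ┃       A       B       C     ┃                 
    ┃-----------------------------┃                 
    ┃  1        0       0       0 ┃                 
    ┃  2        0       0       0 ┃                 
    ┃  3        0       0       0 ┃                 
    ┃  4        ┏━━━━━━━━━━━━━━━━━━━━━━━━┓          
    ┃ ┏━━━━━━━━━┃ DrawingCanvas          ┃━┓        
    ┃ ┃ MusicSeq┠────────────────────────┨ ┃        
    ┃ ┠─────────┃+                 ***   ┃─┨        
    ┃ ┃      ▼12┃              ****      ┃ ┃        
    ┃ ┃   Tom··█┃           ******       ┃ ┃        
    ┃ ┃  Kick·██┃           ******       ┃ ┃        
    ┗━┃ Snare·█·┃           ******       ┃ ┃        
      ┃  Bass···┃            **          ┃ ┃        
      ┃ HiHat█··┃         ***            ┃ ┃        
      ┃  Clap·█·┗━━━━━━━━━━━━━━━━━━━━━━━━┛ ┃        
      ┃                                    ┃        


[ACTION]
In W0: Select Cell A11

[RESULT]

    ┃A11:                         ┃                 
    ┃       A       B       C     ┃                 
    ┃-----------------------------┃                 
    ┃  1        0       0       0 ┃                 
    ┃  2        0       0       0 ┃                 
    ┃  3        0       0       0 ┃                 
    ┃  4        ┏━━━━━━━━━━━━━━━━━━━━━━━━┓          
    ┃ ┏━━━━━━━━━┃ DrawingCanvas          ┃━┓        
    ┃ ┃ MusicSeq┠────────────────────────┨ ┃        
    ┃ ┠─────────┃+                 ***   ┃─┨        
    ┃ ┃      ▼12┃              ****      ┃ ┃        
    ┃ ┃   Tom··█┃           ******       ┃ ┃        
    ┃ ┃  Kick·██┃           ******       ┃ ┃        
    ┗━┃ Snare·█·┃           ******       ┃ ┃        
      ┃  Bass···┃            **          ┃ ┃        
      ┃ HiHat█··┃         ***            ┃ ┃        
      ┃  Clap·█·┗━━━━━━━━━━━━━━━━━━━━━━━━┛ ┃        
      ┃                                    ┃        


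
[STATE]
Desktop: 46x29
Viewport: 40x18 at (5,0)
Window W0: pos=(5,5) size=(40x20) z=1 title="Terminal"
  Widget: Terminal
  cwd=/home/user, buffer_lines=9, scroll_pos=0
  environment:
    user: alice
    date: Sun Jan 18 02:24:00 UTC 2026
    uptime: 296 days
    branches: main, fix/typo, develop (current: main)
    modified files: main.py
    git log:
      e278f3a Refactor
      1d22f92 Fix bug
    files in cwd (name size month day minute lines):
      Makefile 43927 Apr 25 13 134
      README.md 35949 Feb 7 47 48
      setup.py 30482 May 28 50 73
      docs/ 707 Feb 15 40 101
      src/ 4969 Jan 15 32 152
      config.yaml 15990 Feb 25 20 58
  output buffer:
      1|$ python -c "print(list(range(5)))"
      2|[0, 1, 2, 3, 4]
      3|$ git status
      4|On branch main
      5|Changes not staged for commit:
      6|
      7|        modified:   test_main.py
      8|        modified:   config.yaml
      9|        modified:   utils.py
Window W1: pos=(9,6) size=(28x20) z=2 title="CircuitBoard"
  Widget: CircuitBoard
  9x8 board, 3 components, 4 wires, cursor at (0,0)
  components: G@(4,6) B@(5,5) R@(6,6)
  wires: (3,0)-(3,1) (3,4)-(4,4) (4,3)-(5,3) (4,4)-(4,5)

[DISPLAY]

                                        
                                        
                                        
                                        
                                        
┏━━━━━━━━━━━━━━━━━━━━━━━━━━━━━━━━━━━━━━┓
┃ Te┏━━━━━━━━━━━━━━━━━━━━━━━━━━┓       ┃
┠───┃ CircuitBoard             ┃───────┨
┃$ p┠──────────────────────────┨)))"   ┃
┃[0,┃   0 1 2 3 4 5 6 7 8      ┃       ┃
┃$ g┃0  [.]                    ┃       ┃
┃On ┃                          ┃       ┃
┃Cha┃1                         ┃       ┃
┃   ┃                          ┃       ┃
┃   ┃2                         ┃y      ┃
┃   ┃                          ┃       ┃
┃   ┃3   · ─ ·           ·     ┃       ┃
┃$ █┃                    │     ┃       ┃


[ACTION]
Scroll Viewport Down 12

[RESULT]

┃On ┃                          ┃       ┃
┃Cha┃1                         ┃       ┃
┃   ┃                          ┃       ┃
┃   ┃2                         ┃y      ┃
┃   ┃                          ┃       ┃
┃   ┃3   · ─ ·           ·     ┃       ┃
┃$ █┃                    │     ┃       ┃
┃   ┃4               ·   · ─ · ┃       ┃
┃   ┃                │         ┃       ┃
┃   ┃5               ·       B ┃       ┃
┃   ┃                          ┃       ┃
┃   ┃6                         ┃       ┃
┃   ┃                          ┃       ┃
┗━━━┃7                         ┃━━━━━━━┛
    ┗━━━━━━━━━━━━━━━━━━━━━━━━━━┛        
                                        
                                        
                                        


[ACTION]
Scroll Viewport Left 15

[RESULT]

     ┃On ┃                          ┃   
     ┃Cha┃1                         ┃   
     ┃   ┃                          ┃   
     ┃   ┃2                         ┃y  
     ┃   ┃                          ┃   
     ┃   ┃3   · ─ ·           ·     ┃   
     ┃$ █┃                    │     ┃   
     ┃   ┃4               ·   · ─ · ┃   
     ┃   ┃                │         ┃   
     ┃   ┃5               ·       B ┃   
     ┃   ┃                          ┃   
     ┃   ┃6                         ┃   
     ┃   ┃                          ┃   
     ┗━━━┃7                         ┃━━━
         ┗━━━━━━━━━━━━━━━━━━━━━━━━━━┛   
                                        
                                        
                                        


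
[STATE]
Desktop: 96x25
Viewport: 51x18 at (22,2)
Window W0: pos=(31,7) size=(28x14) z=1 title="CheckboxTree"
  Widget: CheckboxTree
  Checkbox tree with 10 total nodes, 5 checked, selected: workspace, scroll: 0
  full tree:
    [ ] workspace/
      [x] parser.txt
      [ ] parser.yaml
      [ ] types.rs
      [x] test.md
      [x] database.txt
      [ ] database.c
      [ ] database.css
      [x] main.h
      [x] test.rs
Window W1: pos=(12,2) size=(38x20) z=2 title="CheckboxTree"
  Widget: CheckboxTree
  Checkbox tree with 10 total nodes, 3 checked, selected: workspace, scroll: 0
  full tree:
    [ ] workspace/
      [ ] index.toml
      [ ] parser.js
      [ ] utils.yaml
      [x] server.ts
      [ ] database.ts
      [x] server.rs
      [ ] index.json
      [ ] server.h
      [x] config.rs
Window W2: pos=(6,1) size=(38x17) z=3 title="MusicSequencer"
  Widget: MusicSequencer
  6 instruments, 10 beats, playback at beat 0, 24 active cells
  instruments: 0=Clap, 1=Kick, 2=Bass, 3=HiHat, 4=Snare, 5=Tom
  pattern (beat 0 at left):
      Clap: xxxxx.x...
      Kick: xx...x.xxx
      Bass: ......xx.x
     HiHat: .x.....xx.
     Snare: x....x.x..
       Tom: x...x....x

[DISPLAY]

                     ┃━━━━━┓                       
─────────────────────┨     ┃                       
9                    ┃─────┨                       
·                    ┃     ┃                       
█                    ┃     ┃                       
█                    ┃     ┃━━━━━━━━┓              
·                    ┃     ┃        ┃              
·                    ┃     ┃────────┨              
█                    ┃     ┃        ┃              
                     ┃     ┃        ┃              
                     ┃     ┃        ┃              
                     ┃     ┃        ┃              
                     ┃     ┃        ┃              
                     ┃     ┃t       ┃              
                     ┃     ┃        ┃              
━━━━━━━━━━━━━━━━━━━━━┛     ┃s       ┃              
                           ┃        ┃              
                           ┃        ┃              


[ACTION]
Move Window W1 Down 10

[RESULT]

                     ┃                             
─────────────────────┨                             
9                    ┃                             
·                    ┃━━━━━┓                       
█                    ┃     ┃                       
█                    ┃─────┨━━━━━━━━┓              
·                    ┃     ┃        ┃              
·                    ┃     ┃────────┨              
█                    ┃     ┃        ┃              
                     ┃     ┃        ┃              
                     ┃     ┃        ┃              
                     ┃     ┃        ┃              
                     ┃     ┃        ┃              
                     ┃     ┃t       ┃              
                     ┃     ┃        ┃              
━━━━━━━━━━━━━━━━━━━━━┛     ┃s       ┃              
                           ┃        ┃              
                           ┃        ┃              


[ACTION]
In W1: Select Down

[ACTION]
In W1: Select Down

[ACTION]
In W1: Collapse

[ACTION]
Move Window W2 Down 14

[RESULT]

                                                   
                                                   
                                                   
━━━━━━━━━━━━━━━━━━━━━━━━━━━┓                       
Tree                       ┃                       
───────────────────────────┨━━━━━━━━┓              
━━━━━━━━━━━━━━━━━━━━━┓     ┃        ┃              
                     ┃     ┃────────┨              
─────────────────────┨     ┃        ┃              
9                    ┃     ┃        ┃              
·                    ┃     ┃        ┃              
█                    ┃     ┃        ┃              
█                    ┃     ┃        ┃              
·                    ┃     ┃t       ┃              
·                    ┃     ┃        ┃              
█                    ┃     ┃s       ┃              
                     ┃     ┃        ┃              
                     ┃     ┃        ┃              
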